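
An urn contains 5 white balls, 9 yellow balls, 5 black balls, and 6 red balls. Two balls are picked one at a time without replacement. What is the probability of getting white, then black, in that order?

1/24

Multiply the probability of each draw given the previous ones:
P = 5/25 × 5/24 = 25/600 = 1/24.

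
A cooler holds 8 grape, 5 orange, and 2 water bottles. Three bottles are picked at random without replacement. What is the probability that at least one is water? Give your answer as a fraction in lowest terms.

13/35

P(no water) = 13/15 × 12/14 × 11/13 = 1716/2730 = 22/35.
P(at least one) = 1 − 22/35 = 13/35.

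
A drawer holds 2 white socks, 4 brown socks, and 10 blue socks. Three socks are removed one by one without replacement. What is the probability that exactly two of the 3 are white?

One ordering (white drawn first) has probability 2/16 × 1/15 × 14/14 = 28/3360 = 1/120.
There are C(3,2) = 3 such orderings, each equally likely, so P = 3 × 1/120 = 1/40.

1/40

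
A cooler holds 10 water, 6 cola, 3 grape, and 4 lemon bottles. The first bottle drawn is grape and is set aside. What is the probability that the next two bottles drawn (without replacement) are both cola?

With the first bottle removed, 6 cola remain out of 22.
P = 6/22 × 5/21 = 30/462 = 5/77.

5/77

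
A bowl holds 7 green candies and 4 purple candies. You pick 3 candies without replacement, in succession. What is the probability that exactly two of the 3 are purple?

One ordering (purple drawn first) has probability 4/11 × 3/10 × 7/9 = 84/990 = 14/165.
There are C(3,2) = 3 such orderings, each equally likely, so P = 3 × 14/165 = 14/55.

14/55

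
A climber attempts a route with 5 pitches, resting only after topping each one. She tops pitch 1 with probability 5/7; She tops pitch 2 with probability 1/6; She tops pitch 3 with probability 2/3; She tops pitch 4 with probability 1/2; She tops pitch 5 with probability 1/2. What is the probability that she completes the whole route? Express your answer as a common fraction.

5/252

The events are sequential, so multiply the conditional probabilities:
P = 5/7 × 1/6 × 2/3 × 1/2 × 1/2 = 10/504 = 5/252.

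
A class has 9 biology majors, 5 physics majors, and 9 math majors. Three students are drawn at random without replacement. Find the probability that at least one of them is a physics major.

955/1771

P(no physics majors) = 18/23 × 17/22 × 16/21 = 4896/10626 = 816/1771.
P(at least one) = 1 − 816/1771 = 955/1771.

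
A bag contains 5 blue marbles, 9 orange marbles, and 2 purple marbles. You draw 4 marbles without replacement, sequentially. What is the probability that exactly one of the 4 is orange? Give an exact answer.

9/52

One ordering (orange drawn first) has probability 9/16 × 7/15 × 6/14 × 5/13 = 1890/43680 = 9/208.
There are C(4,1) = 4 such orderings, each equally likely, so P = 4 × 9/208 = 9/52.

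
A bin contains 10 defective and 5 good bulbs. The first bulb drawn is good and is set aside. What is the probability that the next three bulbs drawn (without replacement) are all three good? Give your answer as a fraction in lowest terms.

After the first draw, 4 of the remaining 14 bulbs are good.
P = 4/14 × 3/13 × 2/12 = 24/2184 = 1/91.

1/91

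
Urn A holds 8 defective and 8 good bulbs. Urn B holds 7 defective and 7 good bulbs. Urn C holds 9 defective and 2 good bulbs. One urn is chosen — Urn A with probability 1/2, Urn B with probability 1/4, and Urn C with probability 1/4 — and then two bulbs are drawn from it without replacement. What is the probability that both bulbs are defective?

From Urn A: P(both defective) = (8/16)(7/15) = 7/30.
From Urn B: P(both defective) = (7/14)(6/13) = 3/13.
From Urn C: P(both defective) = (9/11)(8/10) = 36/55.
Total probability = (1/2)(7/30) + (1/4)(3/13) + (1/4)(36/55) = 145/429.

145/429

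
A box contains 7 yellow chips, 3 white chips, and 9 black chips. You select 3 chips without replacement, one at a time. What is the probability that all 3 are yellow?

P = 7/19 × 6/18 × 5/17 = 210/5814 = 35/969.

35/969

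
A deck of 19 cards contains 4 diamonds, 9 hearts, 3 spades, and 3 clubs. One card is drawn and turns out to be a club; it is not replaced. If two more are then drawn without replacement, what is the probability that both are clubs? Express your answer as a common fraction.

After the first draw, 2 of the remaining 18 cards are clubs.
P = 2/18 × 1/17 = 2/306 = 1/153.

1/153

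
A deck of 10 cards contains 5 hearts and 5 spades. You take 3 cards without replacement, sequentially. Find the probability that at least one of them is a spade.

P(no spades) = 5/10 × 4/9 × 3/8 = 60/720 = 1/12.
P(at least one) = 1 − 1/12 = 11/12.

11/12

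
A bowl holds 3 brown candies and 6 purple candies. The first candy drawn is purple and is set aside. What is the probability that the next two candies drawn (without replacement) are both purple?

After the first draw, 5 of the remaining 8 candies are purple.
P = 5/8 × 4/7 = 20/56 = 5/14.

5/14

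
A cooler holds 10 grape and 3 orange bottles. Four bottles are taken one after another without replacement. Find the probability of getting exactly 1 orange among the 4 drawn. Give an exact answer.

72/143

One ordering (orange drawn first) has probability 3/13 × 10/12 × 9/11 × 8/10 = 2160/17160 = 18/143.
There are C(4,1) = 4 such orderings, each equally likely, so P = 4 × 18/143 = 72/143.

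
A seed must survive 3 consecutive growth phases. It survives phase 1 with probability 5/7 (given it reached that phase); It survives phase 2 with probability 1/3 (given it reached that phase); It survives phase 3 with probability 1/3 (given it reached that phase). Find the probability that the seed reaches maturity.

Each stage is reached only if all earlier stages succeed, so
P = 5/7 × 1/3 × 1/3 = 5/63.

5/63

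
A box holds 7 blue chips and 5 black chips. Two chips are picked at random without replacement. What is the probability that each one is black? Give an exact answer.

P(every draw is black) = 5/12 × 4/11 = 20/132 = 5/33.

5/33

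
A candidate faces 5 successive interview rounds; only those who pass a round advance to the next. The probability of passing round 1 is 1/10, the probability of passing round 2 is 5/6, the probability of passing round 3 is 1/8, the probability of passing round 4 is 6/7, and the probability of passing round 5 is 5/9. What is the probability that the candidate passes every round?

Each stage is reached only if all earlier stages succeed, so
P = 1/10 × 5/6 × 1/8 × 6/7 × 5/9 = 150/30240 = 5/1008.

5/1008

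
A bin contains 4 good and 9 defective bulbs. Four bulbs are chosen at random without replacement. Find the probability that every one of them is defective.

P = 9/13 × 8/12 × 7/11 × 6/10 = 3024/17160 = 126/715.

126/715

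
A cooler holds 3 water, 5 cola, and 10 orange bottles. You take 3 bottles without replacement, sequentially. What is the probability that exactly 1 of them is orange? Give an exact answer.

One ordering (orange drawn first) has probability 10/18 × 8/17 × 7/16 = 560/4896 = 35/306.
There are C(3,1) = 3 such orderings, each equally likely, so P = 3 × 35/306 = 35/102.

35/102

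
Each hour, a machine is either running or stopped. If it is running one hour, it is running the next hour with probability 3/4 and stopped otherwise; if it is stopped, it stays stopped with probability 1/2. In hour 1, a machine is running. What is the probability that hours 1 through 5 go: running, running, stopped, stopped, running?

Hour 1 is given. For each transition, use the conditional probability from the current state:
P(running | running) = 3/4; P(stopped | running) = 1/4; P(stopped | stopped) = 1/2; P(running | stopped) = 1/2.
P = 3/4 × 1/4 × 1/2 × 1/2 = 3/64.

3/64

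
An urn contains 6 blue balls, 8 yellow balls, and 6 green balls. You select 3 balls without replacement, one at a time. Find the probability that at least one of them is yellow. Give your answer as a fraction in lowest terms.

46/57

P(no yellow) = 12/20 × 11/19 × 10/18 = 1320/6840 = 11/57.
P(at least one) = 1 − 11/57 = 46/57.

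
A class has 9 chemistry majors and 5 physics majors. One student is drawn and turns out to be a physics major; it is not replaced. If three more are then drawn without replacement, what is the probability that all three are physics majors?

2/143

After the first draw, 4 of the remaining 13 students are physics majors.
P = 4/13 × 3/12 × 2/11 = 24/1716 = 2/143.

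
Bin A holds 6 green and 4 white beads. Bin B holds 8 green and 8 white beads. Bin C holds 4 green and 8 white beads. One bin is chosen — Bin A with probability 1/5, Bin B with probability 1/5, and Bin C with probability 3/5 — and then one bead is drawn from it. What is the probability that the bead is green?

From Bin A: P(green) = 6/10.
From Bin B: P(green) = 8/16.
From Bin C: P(green) = 4/12.
Total probability = (1/5)(6/10) + (1/5)(8/16) + (3/5)(4/12) = 21/50.

21/50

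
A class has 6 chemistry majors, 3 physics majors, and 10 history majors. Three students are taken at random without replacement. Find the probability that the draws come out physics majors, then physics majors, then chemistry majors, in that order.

2/323

Each draw changes the counts, so multiply the conditional probabilities along the sequence:
P = 3/19 × 2/18 × 6/17 = 36/5814 = 2/323.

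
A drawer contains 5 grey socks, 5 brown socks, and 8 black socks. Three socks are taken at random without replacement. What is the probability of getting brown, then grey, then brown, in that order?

Each draw changes the counts, so multiply the conditional probabilities along the sequence:
P = 5/18 × 5/17 × 4/16 = 100/4896 = 25/1224.

25/1224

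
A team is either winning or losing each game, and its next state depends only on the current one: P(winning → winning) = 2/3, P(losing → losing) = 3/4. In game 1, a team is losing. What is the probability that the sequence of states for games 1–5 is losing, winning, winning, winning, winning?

2/27

Game 1 is given. For each transition, use the conditional probability from the current state:
P(winning | losing) = 1/4; P(winning | winning) = 2/3; P(winning | winning) = 2/3; P(winning | winning) = 2/3.
P = 1/4 × 2/3 × 2/3 × 2/3 = 8/108 = 2/27.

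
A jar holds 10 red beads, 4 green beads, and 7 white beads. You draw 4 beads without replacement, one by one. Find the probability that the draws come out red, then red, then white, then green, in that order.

Multiply the probability of each draw given the previous ones:
P = 10/21 × 9/20 × 7/19 × 4/18 = 2520/143640 = 1/57.

1/57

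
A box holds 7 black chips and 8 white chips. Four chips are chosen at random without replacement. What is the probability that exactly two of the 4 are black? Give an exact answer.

28/65

One ordering (black drawn first) has probability 7/15 × 6/14 × 8/13 × 7/12 = 2352/32760 = 14/195.
There are C(4,2) = 6 such orderings, each equally likely, so P = 6 × 14/195 = 28/65.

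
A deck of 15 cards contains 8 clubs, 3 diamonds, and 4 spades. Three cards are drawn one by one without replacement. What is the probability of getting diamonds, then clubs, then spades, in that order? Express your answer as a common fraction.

Chain rule:
P = 3/15 × 8/14 × 4/13 = 96/2730 = 16/455.

16/455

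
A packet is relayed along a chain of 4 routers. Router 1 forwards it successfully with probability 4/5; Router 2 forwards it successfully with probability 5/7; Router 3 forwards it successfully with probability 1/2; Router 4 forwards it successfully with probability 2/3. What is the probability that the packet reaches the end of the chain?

4/21

Multiplying along the chain,
P = 4/5 × 5/7 × 1/2 × 2/3 = 40/210 = 4/21.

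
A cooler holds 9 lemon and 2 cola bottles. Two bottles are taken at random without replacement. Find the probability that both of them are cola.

1/55

P = 2/11 × 1/10 = 2/110 = 1/55.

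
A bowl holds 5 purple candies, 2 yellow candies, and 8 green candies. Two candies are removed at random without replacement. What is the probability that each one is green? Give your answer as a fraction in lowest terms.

4/15

P(all green) = 8/15 × 7/14 = 56/210 = 4/15.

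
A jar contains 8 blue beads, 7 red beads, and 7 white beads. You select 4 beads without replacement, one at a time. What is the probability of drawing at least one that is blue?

82/95

P(no blue) = 14/22 × 13/21 × 12/20 × 11/19 = 24024/175560 = 13/95.
P(at least one) = 1 − 13/95 = 82/95.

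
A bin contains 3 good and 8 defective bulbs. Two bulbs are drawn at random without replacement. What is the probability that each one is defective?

P = 8/11 × 7/10 = 56/110 = 28/55.

28/55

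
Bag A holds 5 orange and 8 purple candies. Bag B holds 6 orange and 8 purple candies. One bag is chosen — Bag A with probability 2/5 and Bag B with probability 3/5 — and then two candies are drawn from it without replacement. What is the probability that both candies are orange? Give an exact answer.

From Bag A: P(both orange) = (5/13)(4/12) = 5/39.
From Bag B: P(both orange) = (6/14)(5/13) = 15/91.
Total probability = (2/5)(5/39) + (3/5)(15/91) = 41/273.

41/273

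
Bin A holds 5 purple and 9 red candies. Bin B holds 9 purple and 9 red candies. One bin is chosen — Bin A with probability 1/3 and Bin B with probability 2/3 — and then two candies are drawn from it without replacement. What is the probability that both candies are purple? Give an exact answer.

898/4641

From Bin A: P(both purple) = (5/14)(4/13) = 10/91.
From Bin B: P(both purple) = (9/18)(8/17) = 4/17.
Total probability = (1/3)(10/91) + (2/3)(4/17) = 898/4641.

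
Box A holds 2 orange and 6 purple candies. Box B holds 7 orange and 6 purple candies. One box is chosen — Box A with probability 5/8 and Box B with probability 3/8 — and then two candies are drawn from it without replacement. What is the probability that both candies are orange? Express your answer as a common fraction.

From Box A: P(both orange) = (2/8)(1/7) = 1/28.
From Box B: P(both orange) = (7/13)(6/12) = 7/26.
Total probability = (5/8)(1/28) + (3/8)(7/26) = 359/2912.

359/2912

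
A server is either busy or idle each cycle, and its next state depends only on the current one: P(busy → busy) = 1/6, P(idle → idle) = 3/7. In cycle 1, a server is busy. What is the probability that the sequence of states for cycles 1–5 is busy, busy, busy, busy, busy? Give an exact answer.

Cycle 1 is given. For each transition, use the conditional probability from the current state:
P(busy | busy) = 1/6; P(busy | busy) = 1/6; P(busy | busy) = 1/6; P(busy | busy) = 1/6.
P = 1/6 × 1/6 × 1/6 × 1/6 = 1/1296.

1/1296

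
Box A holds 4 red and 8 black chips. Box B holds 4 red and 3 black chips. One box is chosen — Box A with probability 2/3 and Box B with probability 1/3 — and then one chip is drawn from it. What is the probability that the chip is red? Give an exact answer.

26/63

From Box A: P(red) = 4/12.
From Box B: P(red) = 4/7.
Total probability = (2/3)(4/12) + (1/3)(4/7) = 26/63.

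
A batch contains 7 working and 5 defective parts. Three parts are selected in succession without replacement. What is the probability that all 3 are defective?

P = 5/12 × 4/11 × 3/10 = 60/1320 = 1/22.

1/22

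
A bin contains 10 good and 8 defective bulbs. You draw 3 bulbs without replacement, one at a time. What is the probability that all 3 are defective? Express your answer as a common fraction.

P = 8/18 × 7/17 × 6/16 = 336/4896 = 7/102.

7/102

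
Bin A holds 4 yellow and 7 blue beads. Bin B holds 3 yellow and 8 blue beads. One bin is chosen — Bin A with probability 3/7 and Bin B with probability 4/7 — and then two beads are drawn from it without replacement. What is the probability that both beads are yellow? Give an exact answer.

From Bin A: P(both yellow) = (4/11)(3/10) = 6/55.
From Bin B: P(both yellow) = (3/11)(2/10) = 3/55.
Total probability = (3/7)(6/55) + (4/7)(3/55) = 6/77.

6/77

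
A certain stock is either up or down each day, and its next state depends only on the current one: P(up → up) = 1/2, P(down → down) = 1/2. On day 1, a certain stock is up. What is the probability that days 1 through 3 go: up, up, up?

1/4

Day 1 is given. For each transition, use the conditional probability from the current state:
P(up | up) = 1/2; P(up | up) = 1/2.
P = 1/2 × 1/2 = 1/4.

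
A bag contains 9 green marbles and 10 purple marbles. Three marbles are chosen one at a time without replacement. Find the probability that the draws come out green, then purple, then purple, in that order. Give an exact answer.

45/323

Chain rule:
P = 9/19 × 10/18 × 9/17 = 810/5814 = 45/323.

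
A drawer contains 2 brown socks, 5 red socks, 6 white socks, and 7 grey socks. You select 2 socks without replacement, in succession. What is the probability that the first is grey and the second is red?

Chain rule:
P = 7/20 × 5/19 = 35/380 = 7/76.

7/76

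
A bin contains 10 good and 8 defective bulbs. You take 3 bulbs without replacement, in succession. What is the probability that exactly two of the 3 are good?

One ordering (good drawn first) has probability 10/18 × 9/17 × 8/16 = 720/4896 = 5/34.
There are C(3,2) = 3 such orderings, each equally likely, so P = 3 × 5/34 = 15/34.

15/34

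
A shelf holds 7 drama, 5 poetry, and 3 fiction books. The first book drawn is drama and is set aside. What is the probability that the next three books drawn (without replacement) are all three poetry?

With the first book removed, 5 poetry remain out of 14.
P = 5/14 × 4/13 × 3/12 = 60/2184 = 5/182.

5/182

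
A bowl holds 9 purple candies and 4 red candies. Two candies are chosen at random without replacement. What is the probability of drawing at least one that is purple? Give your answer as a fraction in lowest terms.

P(no purple) = 4/13 × 3/12 = 12/156 = 1/13.
P(at least one) = 1 − 1/13 = 12/13.

12/13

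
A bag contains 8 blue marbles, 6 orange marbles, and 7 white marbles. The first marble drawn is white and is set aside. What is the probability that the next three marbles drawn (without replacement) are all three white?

With the first marble removed, 6 white remain out of 20.
P = 6/20 × 5/19 × 4/18 = 120/6840 = 1/57.

1/57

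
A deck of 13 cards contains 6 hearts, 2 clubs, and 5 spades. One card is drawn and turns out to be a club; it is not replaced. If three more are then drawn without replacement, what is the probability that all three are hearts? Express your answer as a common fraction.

1/11

After the first draw, 6 of the remaining 12 cards are hearts.
P = 6/12 × 5/11 × 4/10 = 120/1320 = 1/11.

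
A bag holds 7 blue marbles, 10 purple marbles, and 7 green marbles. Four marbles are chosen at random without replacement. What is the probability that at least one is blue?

P(no blue) = 17/24 × 16/23 × 15/22 × 14/21 = 57120/255024 = 170/759.
P(at least one) = 1 − 170/759 = 589/759.

589/759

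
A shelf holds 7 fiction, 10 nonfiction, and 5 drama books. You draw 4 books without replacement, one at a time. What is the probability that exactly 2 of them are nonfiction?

54/133

One ordering (nonfiction drawn first) has probability 10/22 × 9/21 × 12/20 × 11/19 = 11880/175560 = 9/133.
There are C(4,2) = 6 such orderings, each equally likely, so P = 6 × 9/133 = 54/133.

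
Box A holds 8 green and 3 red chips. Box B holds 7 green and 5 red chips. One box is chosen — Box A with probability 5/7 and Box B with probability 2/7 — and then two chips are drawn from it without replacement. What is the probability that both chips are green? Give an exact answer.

5/11

From Box A: P(both green) = (8/11)(7/10) = 28/55.
From Box B: P(both green) = (7/12)(6/11) = 7/22.
Total probability = (5/7)(28/55) + (2/7)(7/22) = 5/11.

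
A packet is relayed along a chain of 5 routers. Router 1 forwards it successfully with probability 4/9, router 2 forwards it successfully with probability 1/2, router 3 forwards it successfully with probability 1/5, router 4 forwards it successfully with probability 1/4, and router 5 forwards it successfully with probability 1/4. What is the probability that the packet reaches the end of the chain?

1/360

The events are sequential, so multiply the conditional probabilities:
P = 4/9 × 1/2 × 1/5 × 1/4 × 1/4 = 4/1440 = 1/360.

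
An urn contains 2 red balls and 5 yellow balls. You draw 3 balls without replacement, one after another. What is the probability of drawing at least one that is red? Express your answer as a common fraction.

P(no red) = 5/7 × 4/6 × 3/5 = 60/210 = 2/7.
P(at least one) = 1 − 2/7 = 5/7.

5/7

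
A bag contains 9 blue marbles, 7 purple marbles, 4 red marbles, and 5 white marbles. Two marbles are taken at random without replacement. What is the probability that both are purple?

7/100

P(all purple) = 7/25 × 6/24 = 42/600 = 7/100.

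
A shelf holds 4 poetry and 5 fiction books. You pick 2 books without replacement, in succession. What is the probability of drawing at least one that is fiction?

5/6

P(no fiction) = 4/9 × 3/8 = 12/72 = 1/6.
P(at least one) = 1 − 1/6 = 5/6.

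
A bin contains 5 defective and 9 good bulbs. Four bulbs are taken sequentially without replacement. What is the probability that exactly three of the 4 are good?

One ordering (good drawn first) has probability 9/14 × 8/13 × 7/12 × 5/11 = 2520/24024 = 15/143.
There are C(4,3) = 4 such orderings, each equally likely, so P = 4 × 15/143 = 60/143.

60/143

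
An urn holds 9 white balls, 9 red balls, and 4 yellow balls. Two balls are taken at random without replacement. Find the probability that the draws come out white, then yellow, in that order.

Multiply the probability of each draw given the previous ones:
P = 9/22 × 4/21 = 36/462 = 6/77.

6/77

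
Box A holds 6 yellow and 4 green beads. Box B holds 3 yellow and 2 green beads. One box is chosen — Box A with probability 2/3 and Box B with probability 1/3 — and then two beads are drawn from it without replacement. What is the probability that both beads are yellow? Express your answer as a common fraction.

From Box A: P(both yellow) = (6/10)(5/9) = 1/3.
From Box B: P(both yellow) = (3/5)(2/4) = 3/10.
Total probability = (2/3)(1/3) + (1/3)(3/10) = 29/90.

29/90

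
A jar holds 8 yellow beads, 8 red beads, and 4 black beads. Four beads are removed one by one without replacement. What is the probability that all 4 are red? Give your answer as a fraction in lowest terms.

P(every draw is red) = 8/20 × 7/19 × 6/18 × 5/17 = 1680/116280 = 14/969.

14/969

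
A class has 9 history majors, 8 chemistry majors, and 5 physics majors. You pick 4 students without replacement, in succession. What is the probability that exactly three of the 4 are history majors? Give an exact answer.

156/1045

One ordering (history majors drawn first) has probability 9/22 × 8/21 × 7/20 × 13/19 = 6552/175560 = 39/1045.
There are C(4,3) = 4 such orderings, each equally likely, so P = 4 × 39/1045 = 156/1045.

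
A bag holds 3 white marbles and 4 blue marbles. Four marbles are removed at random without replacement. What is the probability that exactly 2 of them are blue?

18/35

One ordering (blue drawn first) has probability 4/7 × 3/6 × 3/5 × 2/4 = 72/840 = 3/35.
There are C(4,2) = 6 such orderings, each equally likely, so P = 6 × 3/35 = 18/35.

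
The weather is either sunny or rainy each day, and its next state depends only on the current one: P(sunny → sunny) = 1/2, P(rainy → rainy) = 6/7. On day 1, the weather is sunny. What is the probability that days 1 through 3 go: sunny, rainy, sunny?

Day 1 is given. For each transition, use the conditional probability from the current state:
P(rainy | sunny) = 1/2; P(sunny | rainy) = 1/7.
P = 1/2 × 1/7 = 1/14.

1/14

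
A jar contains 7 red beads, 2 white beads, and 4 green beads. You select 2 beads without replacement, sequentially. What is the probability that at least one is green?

P(no green) = 9/13 × 8/12 = 72/156 = 6/13.
P(at least one) = 1 − 6/13 = 7/13.

7/13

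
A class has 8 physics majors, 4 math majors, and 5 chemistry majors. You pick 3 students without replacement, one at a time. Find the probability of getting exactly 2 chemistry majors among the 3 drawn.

One ordering (chemistry majors drawn first) has probability 5/17 × 4/16 × 12/15 = 240/4080 = 1/17.
There are C(3,2) = 3 such orderings, each equally likely, so P = 3 × 1/17 = 3/17.

3/17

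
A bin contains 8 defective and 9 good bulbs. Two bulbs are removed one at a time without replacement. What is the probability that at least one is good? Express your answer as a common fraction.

P(no good) = 8/17 × 7/16 = 56/272 = 7/34.
P(at least one) = 1 − 7/34 = 27/34.

27/34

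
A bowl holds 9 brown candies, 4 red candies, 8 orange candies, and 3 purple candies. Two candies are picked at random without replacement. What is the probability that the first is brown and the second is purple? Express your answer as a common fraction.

9/184

Each draw changes the counts, so multiply the conditional probabilities along the sequence:
P = 9/24 × 3/23 = 27/552 = 9/184.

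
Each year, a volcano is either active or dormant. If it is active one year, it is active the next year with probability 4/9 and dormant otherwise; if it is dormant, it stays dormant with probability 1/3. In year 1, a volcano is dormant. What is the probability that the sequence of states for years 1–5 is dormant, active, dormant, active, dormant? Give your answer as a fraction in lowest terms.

Year 1 is given. For each transition, use the conditional probability from the current state:
P(active | dormant) = 2/3; P(dormant | active) = 5/9; P(active | dormant) = 2/3; P(dormant | active) = 5/9.
P = 2/3 × 5/9 × 2/3 × 5/9 = 100/729.

100/729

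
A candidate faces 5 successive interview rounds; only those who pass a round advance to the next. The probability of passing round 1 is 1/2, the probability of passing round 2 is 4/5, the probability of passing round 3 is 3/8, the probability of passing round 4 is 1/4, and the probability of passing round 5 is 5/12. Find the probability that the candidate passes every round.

Each stage is reached only if all earlier stages succeed, so
P = 1/2 × 4/5 × 3/8 × 1/4 × 5/12 = 60/3840 = 1/64.

1/64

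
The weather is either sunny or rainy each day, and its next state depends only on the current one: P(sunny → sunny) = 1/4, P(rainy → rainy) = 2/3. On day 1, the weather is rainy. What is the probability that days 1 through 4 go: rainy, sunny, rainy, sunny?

1/12

Day 1 is given. For each transition, use the conditional probability from the current state:
P(sunny | rainy) = 1/3; P(rainy | sunny) = 3/4; P(sunny | rainy) = 1/3.
P = 1/3 × 3/4 × 1/3 = 3/36 = 1/12.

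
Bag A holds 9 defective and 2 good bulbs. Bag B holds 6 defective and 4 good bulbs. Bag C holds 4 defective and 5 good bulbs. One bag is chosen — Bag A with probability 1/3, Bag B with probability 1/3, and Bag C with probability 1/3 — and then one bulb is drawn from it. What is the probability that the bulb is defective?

From Bag A: P(defective) = 9/11.
From Bag B: P(defective) = 6/10.
From Bag C: P(defective) = 4/9.
Total probability = (1/3)(9/11) + (1/3)(6/10) + (1/3)(4/9) = 922/1485.

922/1485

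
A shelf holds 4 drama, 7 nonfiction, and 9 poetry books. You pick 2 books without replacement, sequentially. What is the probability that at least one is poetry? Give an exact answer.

P(no poetry) = 11/20 × 10/19 = 110/380 = 11/38.
P(at least one) = 1 − 11/38 = 27/38.

27/38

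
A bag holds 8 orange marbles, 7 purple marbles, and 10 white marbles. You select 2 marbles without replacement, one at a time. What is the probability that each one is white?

3/20

P(all white) = 10/25 × 9/24 = 90/600 = 3/20.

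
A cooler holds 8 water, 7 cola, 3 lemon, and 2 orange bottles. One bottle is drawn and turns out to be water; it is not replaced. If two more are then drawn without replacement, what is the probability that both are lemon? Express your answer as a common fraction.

With the first bottle removed, 3 lemon remain out of 19.
P = 3/19 × 2/18 = 6/342 = 1/57.

1/57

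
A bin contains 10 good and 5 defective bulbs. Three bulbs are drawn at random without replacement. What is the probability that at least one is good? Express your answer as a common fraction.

P(no good) = 5/15 × 4/14 × 3/13 = 60/2730 = 2/91.
P(at least one) = 1 − 2/91 = 89/91.

89/91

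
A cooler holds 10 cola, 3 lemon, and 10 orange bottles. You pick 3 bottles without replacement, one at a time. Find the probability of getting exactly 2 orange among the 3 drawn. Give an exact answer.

One ordering (orange drawn first) has probability 10/23 × 9/22 × 13/21 = 1170/10626 = 195/1771.
There are C(3,2) = 3 such orderings, each equally likely, so P = 3 × 195/1771 = 585/1771.

585/1771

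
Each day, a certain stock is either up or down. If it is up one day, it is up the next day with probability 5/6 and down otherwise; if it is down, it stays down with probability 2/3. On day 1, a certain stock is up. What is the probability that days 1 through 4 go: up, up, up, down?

Day 1 is given. For each transition, use the conditional probability from the current state:
P(up | up) = 5/6; P(up | up) = 5/6; P(down | up) = 1/6.
P = 5/6 × 5/6 × 1/6 = 25/216.

25/216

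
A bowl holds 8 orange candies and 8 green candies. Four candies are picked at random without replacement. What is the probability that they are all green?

1/26

P(every draw is green) = 8/16 × 7/15 × 6/14 × 5/13 = 1680/43680 = 1/26.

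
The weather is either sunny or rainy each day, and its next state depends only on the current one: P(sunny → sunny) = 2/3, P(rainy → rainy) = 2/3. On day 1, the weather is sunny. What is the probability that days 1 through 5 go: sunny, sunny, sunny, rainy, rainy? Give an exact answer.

8/81

Day 1 is given. For each transition, use the conditional probability from the current state:
P(sunny | sunny) = 2/3; P(sunny | sunny) = 2/3; P(rainy | sunny) = 1/3; P(rainy | rainy) = 2/3.
P = 2/3 × 2/3 × 1/3 × 2/3 = 8/81.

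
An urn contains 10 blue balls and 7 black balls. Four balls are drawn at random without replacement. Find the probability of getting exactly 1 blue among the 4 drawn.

One ordering (blue drawn first) has probability 10/17 × 7/16 × 6/15 × 5/14 = 2100/57120 = 5/136.
There are C(4,1) = 4 such orderings, each equally likely, so P = 4 × 5/136 = 5/34.

5/34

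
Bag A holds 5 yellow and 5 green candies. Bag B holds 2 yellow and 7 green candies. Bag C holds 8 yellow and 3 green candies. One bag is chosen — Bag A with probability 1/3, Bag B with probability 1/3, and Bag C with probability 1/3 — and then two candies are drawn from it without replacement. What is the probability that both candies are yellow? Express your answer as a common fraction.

From Bag A: P(both yellow) = (5/10)(4/9) = 2/9.
From Bag B: P(both yellow) = (2/9)(1/8) = 1/36.
From Bag C: P(both yellow) = (8/11)(7/10) = 28/55.
Total probability = (1/3)(2/9) + (1/3)(1/36) + (1/3)(28/55) = 167/660.

167/660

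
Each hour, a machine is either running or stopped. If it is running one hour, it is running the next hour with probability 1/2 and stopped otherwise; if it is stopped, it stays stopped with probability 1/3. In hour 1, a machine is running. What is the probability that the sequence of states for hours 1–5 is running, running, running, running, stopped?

1/16

Hour 1 is given. For each transition, use the conditional probability from the current state:
P(running | running) = 1/2; P(running | running) = 1/2; P(running | running) = 1/2; P(stopped | running) = 1/2.
P = 1/2 × 1/2 × 1/2 × 1/2 = 1/16.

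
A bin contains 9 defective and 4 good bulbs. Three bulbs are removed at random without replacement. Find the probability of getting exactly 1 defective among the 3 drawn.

27/143

One ordering (defective drawn first) has probability 9/13 × 4/12 × 3/11 = 108/1716 = 9/143.
There are C(3,1) = 3 such orderings, each equally likely, so P = 3 × 9/143 = 27/143.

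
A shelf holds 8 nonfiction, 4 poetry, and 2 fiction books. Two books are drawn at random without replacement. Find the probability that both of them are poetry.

P(every draw is poetry) = 4/14 × 3/13 = 12/182 = 6/91.

6/91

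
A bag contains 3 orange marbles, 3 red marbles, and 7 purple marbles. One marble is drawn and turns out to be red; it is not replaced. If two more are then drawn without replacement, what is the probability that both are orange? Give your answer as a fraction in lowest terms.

1/22

With the first marble removed, 3 orange remain out of 12.
P = 3/12 × 2/11 = 6/132 = 1/22.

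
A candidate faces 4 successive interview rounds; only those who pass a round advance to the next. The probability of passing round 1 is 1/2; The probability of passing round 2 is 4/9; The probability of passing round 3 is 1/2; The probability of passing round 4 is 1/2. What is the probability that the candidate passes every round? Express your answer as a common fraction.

Multiplying along the chain,
P = 1/2 × 4/9 × 1/2 × 1/2 = 4/72 = 1/18.

1/18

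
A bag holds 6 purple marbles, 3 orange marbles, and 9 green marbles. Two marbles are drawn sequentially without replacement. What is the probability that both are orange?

P = 3/18 × 2/17 = 6/306 = 1/51.

1/51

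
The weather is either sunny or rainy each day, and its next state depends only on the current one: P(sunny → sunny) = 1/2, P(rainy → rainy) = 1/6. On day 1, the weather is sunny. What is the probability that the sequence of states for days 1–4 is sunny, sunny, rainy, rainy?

1/24

Day 1 is given. For each transition, use the conditional probability from the current state:
P(sunny | sunny) = 1/2; P(rainy | sunny) = 1/2; P(rainy | rainy) = 1/6.
P = 1/2 × 1/2 × 1/6 = 1/24.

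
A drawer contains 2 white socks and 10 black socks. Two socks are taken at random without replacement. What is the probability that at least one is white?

7/22

P(no white) = 10/12 × 9/11 = 90/132 = 15/22.
P(at least one) = 1 − 15/22 = 7/22.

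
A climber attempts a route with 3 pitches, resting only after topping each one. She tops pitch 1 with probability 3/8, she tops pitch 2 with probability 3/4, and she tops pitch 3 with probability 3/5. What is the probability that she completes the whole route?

Multiplying along the chain,
P = 3/8 × 3/4 × 3/5 = 27/160.

27/160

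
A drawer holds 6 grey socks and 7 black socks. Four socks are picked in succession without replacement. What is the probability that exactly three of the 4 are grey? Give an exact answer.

One ordering (grey drawn first) has probability 6/13 × 5/12 × 4/11 × 7/10 = 840/17160 = 7/143.
There are C(4,3) = 4 such orderings, each equally likely, so P = 4 × 7/143 = 28/143.

28/143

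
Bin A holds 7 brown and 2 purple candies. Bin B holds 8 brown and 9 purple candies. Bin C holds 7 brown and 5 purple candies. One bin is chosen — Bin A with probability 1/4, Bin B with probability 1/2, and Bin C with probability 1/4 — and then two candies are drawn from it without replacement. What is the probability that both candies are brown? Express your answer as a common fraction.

2947/8976

From Bin A: P(both brown) = (7/9)(6/8) = 7/12.
From Bin B: P(both brown) = (8/17)(7/16) = 7/34.
From Bin C: P(both brown) = (7/12)(6/11) = 7/22.
Total probability = (1/4)(7/12) + (1/2)(7/34) + (1/4)(7/22) = 2947/8976.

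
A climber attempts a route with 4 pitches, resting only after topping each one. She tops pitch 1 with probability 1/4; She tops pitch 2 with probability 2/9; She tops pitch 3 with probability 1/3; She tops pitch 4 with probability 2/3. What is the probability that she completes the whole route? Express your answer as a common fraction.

The events are sequential, so multiply the conditional probabilities:
P = 1/4 × 2/9 × 1/3 × 2/3 = 4/324 = 1/81.

1/81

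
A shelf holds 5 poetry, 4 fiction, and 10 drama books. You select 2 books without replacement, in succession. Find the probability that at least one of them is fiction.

P(no fiction) = 15/19 × 14/18 = 210/342 = 35/57.
P(at least one) = 1 − 35/57 = 22/57.

22/57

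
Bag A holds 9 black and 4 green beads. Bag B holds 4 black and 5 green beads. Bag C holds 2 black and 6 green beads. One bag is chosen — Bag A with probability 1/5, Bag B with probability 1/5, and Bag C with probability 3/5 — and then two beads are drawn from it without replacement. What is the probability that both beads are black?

From Bag A: P(both black) = (9/13)(8/12) = 6/13.
From Bag B: P(both black) = (4/9)(3/8) = 1/6.
From Bag C: P(both black) = (2/8)(1/7) = 1/28.
Total probability = (1/5)(6/13) + (1/5)(1/6) + (3/5)(1/28) = 803/5460.

803/5460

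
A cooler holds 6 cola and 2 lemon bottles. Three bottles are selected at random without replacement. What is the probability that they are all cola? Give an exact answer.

5/14

P(all cola) = 6/8 × 5/7 × 4/6 = 120/336 = 5/14.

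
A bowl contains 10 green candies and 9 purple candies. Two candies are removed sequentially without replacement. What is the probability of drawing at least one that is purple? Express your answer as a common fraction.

14/19

P(no purple) = 10/19 × 9/18 = 90/342 = 5/19.
P(at least one) = 1 − 5/19 = 14/19.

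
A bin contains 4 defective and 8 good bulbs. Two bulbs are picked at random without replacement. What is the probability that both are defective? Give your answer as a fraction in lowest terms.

1/11

P = 4/12 × 3/11 = 12/132 = 1/11.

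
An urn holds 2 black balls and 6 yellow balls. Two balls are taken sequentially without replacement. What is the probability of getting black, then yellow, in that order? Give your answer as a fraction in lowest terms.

Chain rule:
P = 2/8 × 6/7 = 12/56 = 3/14.

3/14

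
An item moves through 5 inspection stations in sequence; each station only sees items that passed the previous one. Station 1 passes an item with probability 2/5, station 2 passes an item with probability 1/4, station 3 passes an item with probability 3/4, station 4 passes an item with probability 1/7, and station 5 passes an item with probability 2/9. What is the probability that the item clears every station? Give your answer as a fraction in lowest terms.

1/420

Multiplying along the chain,
P = 2/5 × 1/4 × 3/4 × 1/7 × 2/9 = 12/5040 = 1/420.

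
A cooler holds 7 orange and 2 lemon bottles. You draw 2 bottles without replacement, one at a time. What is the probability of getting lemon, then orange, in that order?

Chain rule:
P = 2/9 × 7/8 = 14/72 = 7/36.

7/36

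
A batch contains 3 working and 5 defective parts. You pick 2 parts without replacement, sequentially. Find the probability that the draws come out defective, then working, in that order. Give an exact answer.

Each draw changes the counts, so multiply the conditional probabilities along the sequence:
P = 5/8 × 3/7 = 15/56.

15/56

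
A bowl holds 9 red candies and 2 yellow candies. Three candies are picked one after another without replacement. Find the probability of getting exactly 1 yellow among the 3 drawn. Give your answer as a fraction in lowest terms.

24/55

One ordering (yellow drawn first) has probability 2/11 × 9/10 × 8/9 = 144/990 = 8/55.
There are C(3,1) = 3 such orderings, each equally likely, so P = 3 × 8/55 = 24/55.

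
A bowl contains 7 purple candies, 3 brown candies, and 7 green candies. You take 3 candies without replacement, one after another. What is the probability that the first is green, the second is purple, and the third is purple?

Each draw changes the counts, so multiply the conditional probabilities along the sequence:
P = 7/17 × 7/16 × 6/15 = 294/4080 = 49/680.

49/680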